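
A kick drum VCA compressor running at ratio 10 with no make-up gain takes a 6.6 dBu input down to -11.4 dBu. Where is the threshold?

Gain reduction = 6.6 − (-11.4) = 18 dB; output overshoot = GR / (R − 1) = 18 / 9 = 2 dB.
Threshold = output − output overshoot = -11.4 − 2 = -13.4 dBu.

-13.4 dBu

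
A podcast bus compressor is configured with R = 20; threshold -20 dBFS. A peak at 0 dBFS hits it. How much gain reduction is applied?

19 dB

Overshoot = 0 − (-20) = 20 dB.
At 20:1, output sits 20/20 = 1 dB above threshold.
GR = overshoot in − overshoot out = 20 − 1 = 19 dB.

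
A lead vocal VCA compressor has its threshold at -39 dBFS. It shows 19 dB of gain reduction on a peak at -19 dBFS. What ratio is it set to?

Input overshoot = -19 − (-39) = 20 dB.
Output overshoot = 20 − 19 = 1 dB.
Ratio = input overshoot / output overshoot = 20 / 1 = 20.

20:1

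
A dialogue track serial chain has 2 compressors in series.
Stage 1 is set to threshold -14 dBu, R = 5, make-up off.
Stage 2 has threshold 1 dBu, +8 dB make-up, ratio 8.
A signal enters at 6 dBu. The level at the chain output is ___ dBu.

Stage 1: 6 dBu is 20 dB over -14 dBu; at 5:1 that becomes 4 dB over, giving -10 dBu.
Stage 2: -10 dBu ≤ 1 dBu, so stage 2 doesn't engage; make-up brings it to -2 dBu.

-2 dBu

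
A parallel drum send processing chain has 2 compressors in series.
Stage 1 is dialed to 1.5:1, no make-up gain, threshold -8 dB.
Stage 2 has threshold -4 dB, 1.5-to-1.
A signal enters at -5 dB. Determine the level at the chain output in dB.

-6 dB

Stage 1: 3 dB above -8 dB, reduced 1.5:1 to 2 dB above → -6 dB.
Stage 2: below threshold (-6 ≤ -4); passes unchanged; output -6 dB.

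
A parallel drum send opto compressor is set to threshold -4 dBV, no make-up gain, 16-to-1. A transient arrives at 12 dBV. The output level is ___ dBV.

-3 dBV

12 dBV sits 16 dB over threshold.
16:1 compression reduces that to 16/16 = 1 dB over.
That puts the output at -3 dBV.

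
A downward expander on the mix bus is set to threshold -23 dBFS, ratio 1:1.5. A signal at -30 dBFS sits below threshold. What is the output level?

-33.5 dBFS

Below threshold, a 1:1.5 expander applies gain = (1.5−1)×(T − x) of attenuation.
(1.5−1) × 7 = 3.5 dB, so output = -30 − 3.5 = -33.5 dBFS.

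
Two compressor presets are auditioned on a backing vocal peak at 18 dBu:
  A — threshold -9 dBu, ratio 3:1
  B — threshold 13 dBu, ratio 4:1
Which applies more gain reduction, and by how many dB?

A, by 14.25 dB

A: 27 dB over, compressed to 9 dB over, so 18 dB of GR.
B: 5 dB over, compressed to 1.25 dB over, so 3.75 dB of GR.
Difference: 14.25 dB in favour of A.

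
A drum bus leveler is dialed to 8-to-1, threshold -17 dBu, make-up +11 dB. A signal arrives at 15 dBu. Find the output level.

-2 dBu

Overshoot: 15 − (-17) = 32 dB.
8:1 compression reduces that to 32/8 = 4 dB over.
So the level is -17 + 4 = -13 dBu; make-up adds 11 dB, giving -2 dBu.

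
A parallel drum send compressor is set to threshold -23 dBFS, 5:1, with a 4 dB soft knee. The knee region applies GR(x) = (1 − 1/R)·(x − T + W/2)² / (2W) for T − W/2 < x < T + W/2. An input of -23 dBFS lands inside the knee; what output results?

-23.4 dBFS

x − T + W/2 = -23 − (-23) + 2 = 2.
GR = (1 − 1/5) × 2² / 8 = 0.8 × 4 / 8 = 0.4 dB.
Output = -23 − 0.4 = -23.4 dBFS.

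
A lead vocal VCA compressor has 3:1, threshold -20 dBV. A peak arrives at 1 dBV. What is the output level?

-13 dBV

The input is 21 dB above the -20 dBV threshold.
3:1 compression reduces that to 21/3 = 7 dB over.
Output = -20 + 7 = -13 dBV.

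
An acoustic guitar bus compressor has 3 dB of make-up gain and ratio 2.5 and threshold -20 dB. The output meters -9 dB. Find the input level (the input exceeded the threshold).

0 dB

Stripping the +3 dB make-up gives -12 dB at the gain stage.
Post-compression overshoot = -12 − (-20) = 8 dB.
Undo the ratio: input overshoot = 8 × 2.5 = 20 dB, giving input = 0 dB.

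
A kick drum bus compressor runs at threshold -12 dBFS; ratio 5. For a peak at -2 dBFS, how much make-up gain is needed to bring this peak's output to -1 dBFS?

Overshoot 10 dB → 10/5 = 2 dB after compression, so the compressed level is -12 + 2 = -10 dBFS.
Make-up = target − compressed = -1 − (-10) = 9 dB.

9 dB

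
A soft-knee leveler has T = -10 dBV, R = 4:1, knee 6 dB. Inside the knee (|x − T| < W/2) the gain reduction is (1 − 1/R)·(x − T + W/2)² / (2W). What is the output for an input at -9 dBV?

x − T + W/2 = -9 − (-10) + 3 = 4.
GR = (1 − 1/4) × 4² / 12 = 0.75 × 16 / 12 = 1 dB.
Output = -9 − 1 = -10 dBV.

-10 dBV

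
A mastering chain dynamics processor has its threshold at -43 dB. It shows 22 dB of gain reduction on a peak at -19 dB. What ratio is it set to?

Input overshoot = -19 − (-43) = 24 dB.
Output overshoot = 24 − 22 = 2 dB.
Ratio = input overshoot / output overshoot = 24 / 2 = 12.

12:1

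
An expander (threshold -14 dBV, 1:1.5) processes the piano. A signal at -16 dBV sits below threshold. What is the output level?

-17 dBV

Below threshold, a 1:1.5 expander applies gain = (1.5−1)×(T − x) of attenuation.
(1.5−1) × 2 = 1 dB, so output = -16 − 1 = -17 dBV.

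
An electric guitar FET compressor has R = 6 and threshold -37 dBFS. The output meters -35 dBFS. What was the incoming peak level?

-25 dBFS

That's 2 dB above the -37 dBFS threshold.
Before 6:1 compression the overshoot was 2 × 6 = 12 dB, so input = -37 + 12 = -25 dBFS.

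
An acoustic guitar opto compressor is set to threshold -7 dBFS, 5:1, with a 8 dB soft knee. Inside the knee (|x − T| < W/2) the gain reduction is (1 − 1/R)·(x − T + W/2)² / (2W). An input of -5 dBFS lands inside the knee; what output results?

-6.8 dBFS

x − T + W/2 = -5 − (-7) + 4 = 6.
GR = (1 − 1/5) × 6² / 16 = 0.8 × 36 / 16 = 1.8 dB.
Output = -5 − 1.8 = -6.8 dBFS.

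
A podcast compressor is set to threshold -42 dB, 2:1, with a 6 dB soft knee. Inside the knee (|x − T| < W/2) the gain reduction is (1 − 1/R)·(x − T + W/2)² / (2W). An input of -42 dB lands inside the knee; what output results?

-42.375 dB

x − T + W/2 = -42 − (-42) + 3 = 3.
GR = (1 − 1/2) × 3² / 12 = 0.5 × 9 / 12 = 0.375 dB.
Output = -42 − 0.375 = -42.375 dB.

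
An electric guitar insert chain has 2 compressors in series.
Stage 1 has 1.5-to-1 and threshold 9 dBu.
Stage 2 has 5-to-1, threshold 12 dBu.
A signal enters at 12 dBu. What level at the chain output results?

11 dBu

Stage 1: 12 dBu is 3 dB over 9 dBu; at 1.5:1 that becomes 2 dB over, giving 11 dBu.
Stage 2: below threshold (11 ≤ 12); passes unchanged; output 11 dBu.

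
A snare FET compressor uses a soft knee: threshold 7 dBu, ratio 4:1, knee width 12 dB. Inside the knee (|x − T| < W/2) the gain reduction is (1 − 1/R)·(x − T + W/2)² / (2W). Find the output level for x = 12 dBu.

8.21875 dBu

x − T + W/2 = 12 − 7 + 6 = 11.
GR = (1 − 1/4) × 11² / 24 = 0.75 × 121 / 24 = 3.78125 dB.
Output = 12 − 3.78125 = 8.21875 dBu.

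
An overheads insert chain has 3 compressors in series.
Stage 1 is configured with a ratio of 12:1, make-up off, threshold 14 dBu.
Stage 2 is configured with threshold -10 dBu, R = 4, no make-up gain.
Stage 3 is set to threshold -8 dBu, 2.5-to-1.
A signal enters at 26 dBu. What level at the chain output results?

Stage 1: overshoot 12 dB → 12/12 = 1 dB → 15 dBu.
Stage 2: 25 dB above -10 dBu, reduced 4:1 to 6.25 dB above → -3.75 dBu.
Stage 3: 4.25 dB above -8 dBu, reduced 2.5:1 to 1.7 dB above → -6.3 dBu.

-6.3 dBu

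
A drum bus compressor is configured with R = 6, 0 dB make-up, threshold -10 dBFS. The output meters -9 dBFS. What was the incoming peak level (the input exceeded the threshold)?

-4 dBFS

The compressed level sits -9 − (-10) = 1 dB over threshold.
Input overshoot = R × output overshoot = 6 dB → input = -10 + 6 = -4 dBFS.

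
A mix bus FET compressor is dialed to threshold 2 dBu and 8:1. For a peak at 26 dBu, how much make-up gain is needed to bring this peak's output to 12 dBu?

7 dB

The peak compresses to 2 + 24/8 = 5 dBu.
To reach 12 dBu requires 12 − 5 = 7 dB of make-up.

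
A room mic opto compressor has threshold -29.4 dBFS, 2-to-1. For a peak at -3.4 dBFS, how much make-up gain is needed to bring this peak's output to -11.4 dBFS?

Without make-up, output = threshold + overshoot/2 = -29.4 + 13 = -16.4 dBFS.
Gap to target: 5 dB.

5 dB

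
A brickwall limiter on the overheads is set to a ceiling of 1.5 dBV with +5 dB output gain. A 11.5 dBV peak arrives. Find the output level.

A brickwall limiter is an ∞:1 compressor: any input above the ceiling is clamped to 1.5 dBV.
Output gain then adds 5 dB: 1.5 + 5 = 6.5 dBV.

6.5 dBV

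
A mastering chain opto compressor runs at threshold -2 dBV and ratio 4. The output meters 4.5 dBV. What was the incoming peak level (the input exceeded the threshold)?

24 dBV

That's 6.5 dB above the -2 dBV threshold.
Input overshoot = R × output overshoot = 26 dB → input = -2 + 26 = 24 dBV.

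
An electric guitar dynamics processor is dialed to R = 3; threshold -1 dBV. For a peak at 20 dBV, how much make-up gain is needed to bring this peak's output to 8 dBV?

2 dB

Without make-up, output = threshold + overshoot/3 = -1 + 7 = 6 dBV.
Gap to target: 2 dB.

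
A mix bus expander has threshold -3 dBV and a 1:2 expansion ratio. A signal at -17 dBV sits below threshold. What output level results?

Below threshold, a 1:2 expander applies gain = (2−1)×(T − x) of attenuation.
(2−1) × 14 = 14 dB, so output = -17 − 14 = -31 dBV.

-31 dBV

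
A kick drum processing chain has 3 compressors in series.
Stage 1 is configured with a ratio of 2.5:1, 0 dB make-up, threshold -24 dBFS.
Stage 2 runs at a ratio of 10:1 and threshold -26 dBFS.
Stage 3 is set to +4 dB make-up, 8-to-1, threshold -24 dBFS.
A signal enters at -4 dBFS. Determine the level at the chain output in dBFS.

Stage 1: overshoot 20 dB → 20/2.5 = 8 dB → -16 dBFS.
Stage 2: -16 dBFS is 10 dB over -26 dBFS; at 10:1 that becomes 1 dB over, giving -25 dBFS.
Stage 3: below threshold (-25 ≤ -24); passes unchanged; make-up brings it to -21 dBFS.

-21 dBFS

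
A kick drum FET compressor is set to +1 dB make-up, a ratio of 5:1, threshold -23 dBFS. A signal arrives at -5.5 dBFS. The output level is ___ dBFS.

-18.5 dBFS

-5.5 dBFS sits 17.5 dB over threshold.
At 5:1 the overshoot is divided by 5, leaving 3.5 dB above threshold.
Output = -23 + 3.5 = -19.5 dBFS; make-up adds 1 dB, giving -18.5 dBFS.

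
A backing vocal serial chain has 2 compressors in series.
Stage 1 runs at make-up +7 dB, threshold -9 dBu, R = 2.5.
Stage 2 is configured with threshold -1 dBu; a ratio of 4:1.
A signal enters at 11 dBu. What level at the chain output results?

0.75 dBu

Stage 1: 11 dBu is 20 dB over -9 dBu; at 2.5:1 that becomes 8 dB over, giving -1 dBu; +7 dB make-up → 6 dBu.
Stage 2: 6 dBu is 7 dB over -1 dBu; at 4:1 that becomes 1.75 dB over, giving 0.75 dBu.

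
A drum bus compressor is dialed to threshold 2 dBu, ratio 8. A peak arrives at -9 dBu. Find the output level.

-9 dBu is 11 dB below the 2 dBu threshold, so no gain reduction is applied.
Output = input = -9 dBu.

-9 dBu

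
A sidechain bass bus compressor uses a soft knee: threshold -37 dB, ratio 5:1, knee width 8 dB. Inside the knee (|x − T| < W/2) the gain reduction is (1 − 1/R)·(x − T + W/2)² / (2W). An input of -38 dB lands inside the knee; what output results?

-38.45 dB

x − T + W/2 = -38 − (-37) + 4 = 3.
GR = (1 − 1/5) × 3² / 16 = 0.8 × 9 / 16 = 0.45 dB.
Output = -38 − 0.45 = -38.45 dB.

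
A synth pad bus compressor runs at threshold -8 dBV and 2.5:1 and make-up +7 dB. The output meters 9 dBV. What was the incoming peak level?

Stripping the +7 dB make-up gives 2 dBV at the gain stage.
The compressed level sits 2 − (-8) = 10 dB over threshold.
Before 2.5:1 compression the overshoot was 10 × 2.5 = 25 dB, so input = -8 + 25 = 17 dBV.

17 dBV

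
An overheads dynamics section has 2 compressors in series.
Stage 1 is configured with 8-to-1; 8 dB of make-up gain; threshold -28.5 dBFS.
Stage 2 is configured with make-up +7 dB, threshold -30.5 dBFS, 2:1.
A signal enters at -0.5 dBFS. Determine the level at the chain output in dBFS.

-16.75 dBFS

Stage 1: 28 dB above -28.5 dBFS, reduced 8:1 to 3.5 dB above → -25 dBFS; +8 dB make-up → -17 dBFS.
Stage 2: -17 dBFS is 13.5 dB over -30.5 dBFS; at 2:1 that becomes 6.75 dB over, giving -23.75 dBFS; +7 dB make-up → -16.75 dBFS.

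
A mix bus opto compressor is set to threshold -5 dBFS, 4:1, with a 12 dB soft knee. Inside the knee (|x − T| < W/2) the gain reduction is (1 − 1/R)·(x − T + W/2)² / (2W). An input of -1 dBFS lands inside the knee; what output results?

-4.125 dBFS

x − T + W/2 = -1 − (-5) + 6 = 10.
GR = (1 − 1/4) × 10² / 24 = 0.75 × 100 / 24 = 3.125 dB.
Output = -1 − 3.125 = -4.125 dBFS.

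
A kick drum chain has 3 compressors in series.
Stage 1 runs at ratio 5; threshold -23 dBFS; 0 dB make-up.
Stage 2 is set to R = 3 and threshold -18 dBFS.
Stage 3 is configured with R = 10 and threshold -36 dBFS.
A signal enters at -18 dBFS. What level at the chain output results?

Stage 1: -18 dBFS is 5 dB over -23 dBFS; at 5:1 that becomes 1 dB over, giving -22 dBFS.
Stage 2: -22 dBFS ≤ -18 dBFS, so stage 2 doesn't engage; output -22 dBFS.
Stage 3: 14 dB above -36 dBFS, reduced 10:1 to 1.4 dB above → -34.6 dBFS.

-34.6 dBFS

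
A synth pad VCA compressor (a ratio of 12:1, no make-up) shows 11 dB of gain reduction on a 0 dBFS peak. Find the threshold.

-12 dBFS

Input is 12 dB above T (since output overshoot × R = input overshoot: (-11 − T)·12 = 0 − T gives T = -12 dBFS).
Check: -12 + (0 − (-12))/12 = -12 + 1 = -11 dBFS. ✓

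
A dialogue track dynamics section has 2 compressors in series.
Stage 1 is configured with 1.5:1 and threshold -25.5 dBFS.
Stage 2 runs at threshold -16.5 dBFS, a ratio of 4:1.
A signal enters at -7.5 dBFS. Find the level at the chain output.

Stage 1: 18 dB above -25.5 dBFS, reduced 1.5:1 to 12 dB above → -13.5 dBFS.
Stage 2: -13.5 dBFS is 3 dB over -16.5 dBFS; at 4:1 that becomes 0.75 dB over, giving -15.75 dBFS.

-15.75 dBFS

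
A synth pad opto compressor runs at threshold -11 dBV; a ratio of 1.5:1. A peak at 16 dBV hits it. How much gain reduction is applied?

The signal is 27 dB above threshold.
A 1.5:1 ratio leaves 18 dB of that excess.
GR = overshoot in − overshoot out = 27 − 18 = 9 dB.

9 dB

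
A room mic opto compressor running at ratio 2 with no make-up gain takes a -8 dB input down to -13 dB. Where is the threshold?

-18 dB

Gain reduction = -8 − (-13) = 5 dB; output overshoot = GR / (R − 1) = 5 / 1 = 5 dB.
Threshold = output − output overshoot = -13 − 5 = -18 dB.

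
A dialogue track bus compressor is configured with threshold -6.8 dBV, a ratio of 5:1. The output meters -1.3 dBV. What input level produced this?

That's 5.5 dB above the -6.8 dBV threshold.
Undo the ratio: input overshoot = 5.5 × 5 = 27.5 dB, giving input = 20.7 dBV.

20.7 dBV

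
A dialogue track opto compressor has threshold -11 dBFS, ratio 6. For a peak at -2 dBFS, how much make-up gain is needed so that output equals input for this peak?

Without make-up, output = threshold + overshoot/6 = -11 + 1.5 = -9.5 dBFS.
Gap to target: 7.5 dB.

7.5 dB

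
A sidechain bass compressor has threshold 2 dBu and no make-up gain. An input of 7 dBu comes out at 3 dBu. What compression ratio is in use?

5:1

Input overshoot = 7 − 2 = 5 dB; output overshoot = 3 − 2 = 1 dB.
Ratio = 5 / 1 = 5.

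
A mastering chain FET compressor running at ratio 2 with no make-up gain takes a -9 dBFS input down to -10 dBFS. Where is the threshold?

-11 dBFS

Let T be the threshold. Output overshoot = (input overshoot)/R, so -10 − T = (-9 − T)/2.
2·(-10 − T) = -9 − T → 1·T = -20 − (-9) = -11.
T = -11/1 = -11 dBFS.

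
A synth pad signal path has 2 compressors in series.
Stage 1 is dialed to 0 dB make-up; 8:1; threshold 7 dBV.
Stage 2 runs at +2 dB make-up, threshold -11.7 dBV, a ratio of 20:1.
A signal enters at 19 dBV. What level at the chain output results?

Stage 1: 12 dB above 7 dBV, reduced 8:1 to 1.5 dB above → 8.5 dBV.
Stage 2: overshoot 20.2 dB → 20.2/20 = 1.01 dB → -10.69 dBV; +2 dB make-up → -8.69 dBV.

-8.69 dBV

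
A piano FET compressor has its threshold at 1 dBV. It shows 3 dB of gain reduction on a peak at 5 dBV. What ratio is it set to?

4:1

Input overshoot = 5 − 1 = 4 dB.
Output overshoot = 4 − 3 = 1 dB.
Ratio = input overshoot / output overshoot = 4 / 1 = 4.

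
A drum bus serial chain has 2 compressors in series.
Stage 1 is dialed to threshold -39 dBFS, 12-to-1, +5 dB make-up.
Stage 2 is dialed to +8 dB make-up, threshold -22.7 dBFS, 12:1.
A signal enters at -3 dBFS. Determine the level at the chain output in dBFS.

Stage 1: -3 dBFS is 36 dB over -39 dBFS; at 12:1 that becomes 3 dB over, giving -36 dBFS; +5 dB make-up → -31 dBFS.
Stage 2: -31 dBFS ≤ -22.7 dBFS, so stage 2 doesn't engage; make-up brings it to -23 dBFS.

-23 dBFS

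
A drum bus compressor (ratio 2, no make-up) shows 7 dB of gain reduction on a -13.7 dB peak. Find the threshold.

-27.7 dB

Gain reduction = -13.7 − (-20.7) = 7 dB; output overshoot = GR / (R − 1) = 7 / 1 = 7 dB.
Threshold = output − output overshoot = -20.7 − 7 = -27.7 dB.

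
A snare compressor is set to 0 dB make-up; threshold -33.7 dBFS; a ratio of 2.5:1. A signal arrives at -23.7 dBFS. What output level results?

Overshoot: -23.7 − (-33.7) = 10 dB.
The 10 dB excess becomes 4 dB after 2.5:1 reduction.
So the level is -33.7 + 4 = -29.7 dBFS.

-29.7 dBFS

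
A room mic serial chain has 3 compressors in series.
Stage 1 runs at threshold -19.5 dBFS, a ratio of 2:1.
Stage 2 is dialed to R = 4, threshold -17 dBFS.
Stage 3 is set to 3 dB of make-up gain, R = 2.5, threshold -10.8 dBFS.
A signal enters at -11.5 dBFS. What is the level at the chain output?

-13.625 dBFS

Stage 1: -11.5 dBFS is 8 dB over -19.5 dBFS; at 2:1 that becomes 4 dB over, giving -15.5 dBFS.
Stage 2: -15.5 dBFS is 1.5 dB over -17 dBFS; at 4:1 that becomes 0.375 dB over, giving -16.625 dBFS.
Stage 3: -16.625 dBFS ≤ -10.8 dBFS, so stage 3 doesn't engage; make-up brings it to -13.625 dBFS.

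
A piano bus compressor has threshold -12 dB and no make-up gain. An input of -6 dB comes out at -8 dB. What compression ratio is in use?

Input overshoot = -6 − (-12) = 6 dB; output overshoot = -8 − (-12) = 4 dB.
Ratio = 6 / 4 = 1.5.

1.5:1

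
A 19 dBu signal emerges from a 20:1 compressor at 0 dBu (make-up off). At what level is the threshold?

Input is 20 dB above T (since output overshoot × R = input overshoot: (0 − T)·20 = 19 − T gives T = -1 dBu).
Check: -1 + (19 − (-1))/20 = -1 + 1 = 0 dBu. ✓

-1 dBu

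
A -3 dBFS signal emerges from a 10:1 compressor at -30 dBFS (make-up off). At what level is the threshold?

Input is 30 dB above T (since output overshoot × R = input overshoot: (-30 − T)·10 = -3 − T gives T = -33 dBFS).
Check: -33 + (-3 − (-33))/10 = -33 + 3 = -30 dBFS. ✓

-33 dBFS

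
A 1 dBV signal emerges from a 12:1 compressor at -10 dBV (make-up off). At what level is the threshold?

Gain reduction = 1 − (-10) = 11 dB; output overshoot = GR / (R − 1) = 11 / 11 = 1 dB.
Threshold = output − output overshoot = -10 − 1 = -11 dBV.

-11 dBV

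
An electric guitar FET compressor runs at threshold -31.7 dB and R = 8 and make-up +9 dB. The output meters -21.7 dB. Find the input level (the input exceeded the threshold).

-23.7 dB

Remove make-up: -21.7 − 9 = -30.7 dB.
Post-compression overshoot = -30.7 − (-31.7) = 1 dB.
Before 8:1 compression the overshoot was 1 × 8 = 8 dB, so input = -31.7 + 8 = -23.7 dB.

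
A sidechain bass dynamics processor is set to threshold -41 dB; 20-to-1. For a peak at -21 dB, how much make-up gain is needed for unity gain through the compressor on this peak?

Without make-up, output = threshold + overshoot/20 = -41 + 1 = -40 dB.
Gap to target: 19 dB.

19 dB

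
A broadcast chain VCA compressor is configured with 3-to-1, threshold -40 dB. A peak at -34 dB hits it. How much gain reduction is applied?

4 dB

-34 dB exceeds the threshold by 6 dB.
A 3:1 ratio leaves 2 dB of that excess.
So the signal is attenuated by 6 − 2 = 4 dB.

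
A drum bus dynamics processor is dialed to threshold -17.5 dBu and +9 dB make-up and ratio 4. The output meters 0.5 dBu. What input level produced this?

18.5 dBu

Remove make-up: 0.5 − 9 = -8.5 dBu.
The compressed level sits -8.5 − (-17.5) = 9 dB over threshold.
Undo the ratio: input overshoot = 9 × 4 = 36 dB, giving input = 18.5 dBu.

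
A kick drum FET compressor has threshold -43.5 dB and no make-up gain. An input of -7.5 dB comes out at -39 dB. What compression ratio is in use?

8:1

Input overshoot = -7.5 − (-43.5) = 36 dB; output overshoot = -39 − (-43.5) = 4.5 dB.
Ratio = 36 / 4.5 = 8.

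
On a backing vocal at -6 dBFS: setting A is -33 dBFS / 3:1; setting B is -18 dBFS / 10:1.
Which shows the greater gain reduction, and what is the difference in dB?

A, by 7.2 dB

A: GR = 27 − 27/3 = 18 dB.
B: GR = 12 − 12/10 = 10.8 dB.
A applies 7.2 dB more gain reduction.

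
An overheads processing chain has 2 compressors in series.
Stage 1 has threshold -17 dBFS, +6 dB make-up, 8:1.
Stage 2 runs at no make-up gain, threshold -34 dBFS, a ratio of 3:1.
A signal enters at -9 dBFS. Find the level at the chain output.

Stage 1: 8 dB above -17 dBFS, reduced 8:1 to 1 dB above → -16 dBFS; +6 dB make-up → -10 dBFS.
Stage 2: -10 dBFS is 24 dB over -34 dBFS; at 3:1 that becomes 8 dB over, giving -26 dBFS.

-26 dBFS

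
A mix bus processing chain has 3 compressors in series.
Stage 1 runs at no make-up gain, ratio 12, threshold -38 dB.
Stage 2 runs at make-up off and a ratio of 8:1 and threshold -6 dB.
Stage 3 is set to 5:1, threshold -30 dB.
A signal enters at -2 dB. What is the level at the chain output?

Stage 1: overshoot 36 dB → 36/12 = 3 dB → -35 dB.
Stage 2: -35 dB ≤ -6 dB, so stage 2 doesn't engage; output -35 dB.
Stage 3: -35 dB ≤ -30 dB, so stage 3 doesn't engage; output -35 dB.

-35 dB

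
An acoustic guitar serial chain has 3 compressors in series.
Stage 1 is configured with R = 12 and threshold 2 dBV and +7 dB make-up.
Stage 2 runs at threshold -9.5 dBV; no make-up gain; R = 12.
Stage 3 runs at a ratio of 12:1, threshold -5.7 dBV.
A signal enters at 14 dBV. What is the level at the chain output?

-7.875 dBV

Stage 1: 14 dBV is 12 dB over 2 dBV; at 12:1 that becomes 1 dB over, giving 3 dBV; +7 dB make-up → 10 dBV.
Stage 2: overshoot 19.5 dB → 19.5/12 = 1.625 dB → -7.875 dBV.
Stage 3: -7.875 dBV ≤ -5.7 dBV, so stage 3 doesn't engage; output -7.875 dBV.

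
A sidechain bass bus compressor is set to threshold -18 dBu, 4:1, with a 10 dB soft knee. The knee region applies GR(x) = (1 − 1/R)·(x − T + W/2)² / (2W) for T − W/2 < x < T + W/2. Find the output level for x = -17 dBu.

x − T + W/2 = -17 − (-18) + 5 = 6.
GR = (1 − 1/4) × 6² / 20 = 0.75 × 36 / 20 = 1.35 dB.
Output = -17 − 1.35 = -18.35 dBu.

-18.35 dBu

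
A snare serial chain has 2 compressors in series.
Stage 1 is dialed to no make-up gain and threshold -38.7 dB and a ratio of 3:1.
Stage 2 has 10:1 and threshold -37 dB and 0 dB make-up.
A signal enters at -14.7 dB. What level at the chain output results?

-36.37 dB

Stage 1: overshoot 24 dB → 24/3 = 8 dB → -30.7 dB.
Stage 2: 6.3 dB above -37 dB, reduced 10:1 to 0.63 dB above → -36.37 dB.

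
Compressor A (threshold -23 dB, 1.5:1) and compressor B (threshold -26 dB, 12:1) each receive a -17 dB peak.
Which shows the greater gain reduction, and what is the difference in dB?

A: GR = 6 − 6/1.5 = 2 dB.
B: GR = 9 − 9/12 = 8.25 dB.
B reduces 6.25 dB more.

B, by 6.25 dB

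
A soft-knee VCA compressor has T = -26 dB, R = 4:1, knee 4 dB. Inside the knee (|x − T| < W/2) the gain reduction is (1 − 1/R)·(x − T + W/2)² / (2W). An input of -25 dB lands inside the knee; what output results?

-25.84375 dB

x − T + W/2 = -25 − (-26) + 2 = 3.
GR = (1 − 1/4) × 3² / 8 = 0.75 × 9 / 8 = 0.84375 dB.
Output = -25 − 0.84375 = -25.84375 dB.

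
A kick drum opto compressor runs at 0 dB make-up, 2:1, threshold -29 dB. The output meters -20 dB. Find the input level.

The compressed level sits -20 − (-29) = 9 dB over threshold.
Before 2:1 compression the overshoot was 9 × 2 = 18 dB, so input = -29 + 18 = -11 dB.

-11 dB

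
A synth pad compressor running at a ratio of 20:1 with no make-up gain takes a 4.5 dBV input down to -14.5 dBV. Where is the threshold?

-15.5 dBV

Input is 20 dB above T (since output overshoot × R = input overshoot: (-14.5 − T)·20 = 4.5 − T gives T = -15.5 dBV).
Check: -15.5 + (4.5 − (-15.5))/20 = -15.5 + 1 = -14.5 dBV. ✓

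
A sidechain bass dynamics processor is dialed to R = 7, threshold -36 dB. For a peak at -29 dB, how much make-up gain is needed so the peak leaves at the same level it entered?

6 dB

Overshoot 7 dB → 7/7 = 1 dB after compression, so the compressed level is -36 + 1 = -35 dB.
Make-up = target − compressed = -29 − (-35) = 6 dB.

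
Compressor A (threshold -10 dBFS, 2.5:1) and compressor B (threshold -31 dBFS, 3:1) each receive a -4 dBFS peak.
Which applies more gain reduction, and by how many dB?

B, by 14.4 dB

A: 6 dB over, compressed to 2.4 dB over, so 3.6 dB of GR.
B: 27 dB over, compressed to 9 dB over, so 18 dB of GR.
B applies 14.4 dB more gain reduction.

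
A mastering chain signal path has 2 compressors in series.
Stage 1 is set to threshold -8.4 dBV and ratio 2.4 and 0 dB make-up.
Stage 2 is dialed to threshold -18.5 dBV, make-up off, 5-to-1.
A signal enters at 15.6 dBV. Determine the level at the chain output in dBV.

Stage 1: 15.6 dBV is 24 dB over -8.4 dBV; at 2.4:1 that becomes 10 dB over, giving 1.6 dBV.
Stage 2: 20.1 dB above -18.5 dBV, reduced 5:1 to 4.02 dB above → -14.48 dBV.

-14.48 dBV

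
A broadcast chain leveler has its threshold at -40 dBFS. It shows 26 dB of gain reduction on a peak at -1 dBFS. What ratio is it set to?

3:1

Input overshoot = -1 − (-40) = 39 dB.
Output overshoot = 39 − 26 = 13 dB.
Ratio = input overshoot / output overshoot = 39 / 13 = 3.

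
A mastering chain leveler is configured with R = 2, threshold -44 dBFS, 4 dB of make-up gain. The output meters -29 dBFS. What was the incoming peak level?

Remove make-up: -29 − 4 = -33 dBFS.
That's 11 dB above the -44 dBFS threshold.
Before 2:1 compression the overshoot was 11 × 2 = 22 dB, so input = -44 + 22 = -22 dBFS.

-22 dBFS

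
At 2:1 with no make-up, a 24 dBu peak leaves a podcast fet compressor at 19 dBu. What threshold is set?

Let T be the threshold. Output overshoot = (input overshoot)/R, so 19 − T = (24 − T)/2.
2·(19 − T) = 24 − T → 1·T = 38 − 24 = 14.
T = 14/1 = 14 dBu.

14 dBu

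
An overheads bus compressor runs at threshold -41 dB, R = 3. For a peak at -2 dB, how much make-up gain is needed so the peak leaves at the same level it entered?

Without make-up, output = threshold + overshoot/3 = -41 + 13 = -28 dB.
Gap to target: 26 dB.

26 dB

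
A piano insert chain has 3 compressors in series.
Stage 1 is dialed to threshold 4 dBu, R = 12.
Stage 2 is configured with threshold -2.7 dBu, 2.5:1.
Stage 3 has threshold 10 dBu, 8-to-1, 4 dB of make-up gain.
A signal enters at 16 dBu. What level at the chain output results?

4.38 dBu

Stage 1: overshoot 12 dB → 12/12 = 1 dB → 5 dBu.
Stage 2: 5 dBu is 7.7 dB over -2.7 dBu; at 2.5:1 that becomes 3.08 dB over, giving 0.38 dBu.
Stage 3: 0.38 dBu ≤ 10 dBu, so stage 3 doesn't engage; make-up brings it to 4.38 dBu.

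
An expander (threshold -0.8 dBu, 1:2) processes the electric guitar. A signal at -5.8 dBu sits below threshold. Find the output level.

Below threshold, a 1:2 expander applies gain = (2−1)×(T − x) of attenuation.
(2−1) × 5 = 5 dB, so output = -5.8 − 5 = -10.8 dBu.

-10.8 dBu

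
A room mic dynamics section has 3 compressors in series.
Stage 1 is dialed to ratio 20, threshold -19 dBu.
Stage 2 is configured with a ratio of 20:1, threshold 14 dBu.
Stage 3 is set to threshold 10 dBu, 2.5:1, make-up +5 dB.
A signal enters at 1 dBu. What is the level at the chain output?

-13 dBu

Stage 1: 20 dB above -19 dBu, reduced 20:1 to 1 dB above → -18 dBu.
Stage 2: below threshold (-18 ≤ 14); passes unchanged; output -18 dBu.
Stage 3: -18 dBu ≤ 10 dBu, so stage 3 doesn't engage; make-up brings it to -13 dBu.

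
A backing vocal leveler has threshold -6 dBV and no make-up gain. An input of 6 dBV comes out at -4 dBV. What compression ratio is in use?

6:1

Input overshoot = 6 − (-6) = 12 dB; output overshoot = -4 − (-6) = 2 dB.
Ratio = 12 / 2 = 6.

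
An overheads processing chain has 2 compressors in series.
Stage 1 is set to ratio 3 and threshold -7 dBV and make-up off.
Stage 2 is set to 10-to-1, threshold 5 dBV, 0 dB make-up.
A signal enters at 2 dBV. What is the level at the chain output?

Stage 1: 9 dB above -7 dBV, reduced 3:1 to 3 dB above → -4 dBV.
Stage 2: below threshold (-4 ≤ 5); passes unchanged; output -4 dBV.

-4 dBV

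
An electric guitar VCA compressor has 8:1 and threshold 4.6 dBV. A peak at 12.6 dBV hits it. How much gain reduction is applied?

7 dB

Overshoot = 12.6 − 4.6 = 8 dB.
After 8:1 compression the overshoot becomes 8/8 = 1 dB.
Gain reduction = 8 − 1 = 7 dB.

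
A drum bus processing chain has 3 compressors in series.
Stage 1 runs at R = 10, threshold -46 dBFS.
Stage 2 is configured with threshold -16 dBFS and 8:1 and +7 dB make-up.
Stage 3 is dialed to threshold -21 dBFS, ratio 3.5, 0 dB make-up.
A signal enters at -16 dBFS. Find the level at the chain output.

-36 dBFS

Stage 1: 30 dB above -46 dBFS, reduced 10:1 to 3 dB above → -43 dBFS.
Stage 2: -43 dBFS is at or below the -16 dBFS threshold — no compression; make-up brings it to -36 dBFS.
Stage 3: below threshold (-36 ≤ -21); passes unchanged; output -36 dBFS.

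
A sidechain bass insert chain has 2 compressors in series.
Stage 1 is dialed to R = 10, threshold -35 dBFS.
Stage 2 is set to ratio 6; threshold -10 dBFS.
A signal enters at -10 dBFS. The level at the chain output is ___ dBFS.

Stage 1: 25 dB above -35 dBFS, reduced 10:1 to 2.5 dB above → -32.5 dBFS.
Stage 2: -32.5 dBFS is at or below the -10 dBFS threshold — no compression; output -32.5 dBFS.

-32.5 dBFS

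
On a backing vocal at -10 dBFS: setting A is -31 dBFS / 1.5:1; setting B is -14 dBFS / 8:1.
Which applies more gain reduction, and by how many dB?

A: overshoot 21 dB → output overshoot 14 dB → GR 7 dB.
B: overshoot 4 dB → output overshoot 0.5 dB → GR 3.5 dB.
Difference: 3.5 dB in favour of A.

A, by 3.5 dB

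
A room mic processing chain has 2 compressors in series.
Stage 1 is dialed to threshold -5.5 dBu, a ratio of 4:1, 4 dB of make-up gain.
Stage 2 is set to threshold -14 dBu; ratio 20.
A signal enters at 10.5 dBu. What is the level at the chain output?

-13.175 dBu

Stage 1: 10.5 dBu is 16 dB over -5.5 dBu; at 4:1 that becomes 4 dB over, giving -1.5 dBu; +4 dB make-up → 2.5 dBu.
Stage 2: overshoot 16.5 dB → 16.5/20 = 0.825 dB → -13.175 dBu.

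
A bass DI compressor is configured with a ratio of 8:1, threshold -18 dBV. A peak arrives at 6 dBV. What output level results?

-15 dBV

The input is 24 dB above the -18 dBV threshold.
8:1 compression reduces that to 24/8 = 3 dB over.
That puts the output at -15 dBV.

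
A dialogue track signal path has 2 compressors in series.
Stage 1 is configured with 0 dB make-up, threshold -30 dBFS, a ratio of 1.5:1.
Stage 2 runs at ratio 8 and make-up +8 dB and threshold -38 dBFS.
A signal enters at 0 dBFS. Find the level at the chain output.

-26.5 dBFS

Stage 1: 0 dBFS is 30 dB over -30 dBFS; at 1.5:1 that becomes 20 dB over, giving -10 dBFS.
Stage 2: 28 dB above -38 dBFS, reduced 8:1 to 3.5 dB above → -34.5 dBFS; +8 dB make-up → -26.5 dBFS.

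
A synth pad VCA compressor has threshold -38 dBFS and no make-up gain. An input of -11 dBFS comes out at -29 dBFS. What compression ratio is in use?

Input overshoot = -11 − (-38) = 27 dB; output overshoot = -29 − (-38) = 9 dB.
Ratio = 27 / 9 = 3.

3:1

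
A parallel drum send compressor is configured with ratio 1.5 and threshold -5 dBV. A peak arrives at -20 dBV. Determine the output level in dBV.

-20 dBV

-20 dBV is 15 dB below the -5 dBV threshold, so no gain reduction is applied.
Output = input = -20 dBV.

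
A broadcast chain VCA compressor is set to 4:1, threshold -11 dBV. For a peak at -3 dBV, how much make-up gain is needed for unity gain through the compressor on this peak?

6 dB

The peak compresses to -11 + 8/4 = -9 dBV.
To reach -3 dBV requires -3 − (-9) = 6 dB of make-up.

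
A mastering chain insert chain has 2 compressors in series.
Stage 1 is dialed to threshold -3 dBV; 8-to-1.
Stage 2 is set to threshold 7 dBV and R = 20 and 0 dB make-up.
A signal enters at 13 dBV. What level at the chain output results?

-1 dBV

Stage 1: 16 dB above -3 dBV, reduced 8:1 to 2 dB above → -1 dBV.
Stage 2: -1 dBV ≤ 7 dBV, so stage 2 doesn't engage; output -1 dBV.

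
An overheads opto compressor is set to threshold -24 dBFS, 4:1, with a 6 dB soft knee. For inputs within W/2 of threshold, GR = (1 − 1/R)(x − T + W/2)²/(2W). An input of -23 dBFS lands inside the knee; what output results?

x − T + W/2 = -23 − (-24) + 3 = 4.
GR = (1 − 1/4) × 4² / 12 = 0.75 × 16 / 12 = 1 dB.
Output = -23 − 1 = -24 dBFS.

-24 dBFS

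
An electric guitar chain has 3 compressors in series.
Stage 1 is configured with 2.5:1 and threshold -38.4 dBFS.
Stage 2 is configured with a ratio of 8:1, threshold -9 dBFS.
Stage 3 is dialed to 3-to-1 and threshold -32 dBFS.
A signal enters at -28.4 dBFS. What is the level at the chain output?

Stage 1: 10 dB above -38.4 dBFS, reduced 2.5:1 to 4 dB above → -34.4 dBFS.
Stage 2: -34.4 dBFS ≤ -9 dBFS, so stage 2 doesn't engage; output -34.4 dBFS.
Stage 3: below threshold (-34.4 ≤ -32); passes unchanged; output -34.4 dBFS.

-34.4 dBFS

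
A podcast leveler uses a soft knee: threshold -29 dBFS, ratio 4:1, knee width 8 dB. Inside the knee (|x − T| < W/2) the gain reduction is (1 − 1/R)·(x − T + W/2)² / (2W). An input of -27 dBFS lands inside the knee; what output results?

x − T + W/2 = -27 − (-29) + 4 = 6.
GR = (1 − 1/4) × 6² / 16 = 0.75 × 36 / 16 = 1.6875 dB.
Output = -27 − 1.6875 = -28.6875 dBFS.

-28.6875 dBFS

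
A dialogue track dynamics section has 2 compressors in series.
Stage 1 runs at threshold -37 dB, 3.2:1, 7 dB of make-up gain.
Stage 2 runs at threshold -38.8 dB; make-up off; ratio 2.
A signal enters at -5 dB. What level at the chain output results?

Stage 1: -5 dB is 32 dB over -37 dB; at 3.2:1 that becomes 10 dB over, giving -27 dB; +7 dB make-up → -20 dB.
Stage 2: -20 dB is 18.8 dB over -38.8 dB; at 2:1 that becomes 9.4 dB over, giving -29.4 dB.

-29.4 dB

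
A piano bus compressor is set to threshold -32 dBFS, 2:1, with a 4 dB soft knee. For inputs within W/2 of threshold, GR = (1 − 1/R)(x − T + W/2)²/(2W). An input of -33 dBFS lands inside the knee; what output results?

-33.0625 dBFS

x − T + W/2 = -33 − (-32) + 2 = 1.
GR = (1 − 1/2) × 1² / 8 = 0.5 × 1 / 8 = 0.0625 dB.
Output = -33 − 0.0625 = -33.0625 dBFS.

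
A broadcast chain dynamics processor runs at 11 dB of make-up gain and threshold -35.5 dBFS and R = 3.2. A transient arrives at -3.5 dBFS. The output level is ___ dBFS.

-14.5 dBFS

-3.5 dBFS sits 32 dB over threshold.
3.2:1 compression reduces that to 32/3.2 = 10 dB over.
That puts the output at -25.5 dBFS; make-up adds 11 dB, giving -14.5 dBFS.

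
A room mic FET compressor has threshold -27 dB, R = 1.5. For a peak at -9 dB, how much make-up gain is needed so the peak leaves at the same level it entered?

Overshoot 18 dB → 18/1.5 = 12 dB after compression, so the compressed level is -27 + 12 = -15 dB.
Make-up = target − compressed = -9 − (-15) = 6 dB.

6 dB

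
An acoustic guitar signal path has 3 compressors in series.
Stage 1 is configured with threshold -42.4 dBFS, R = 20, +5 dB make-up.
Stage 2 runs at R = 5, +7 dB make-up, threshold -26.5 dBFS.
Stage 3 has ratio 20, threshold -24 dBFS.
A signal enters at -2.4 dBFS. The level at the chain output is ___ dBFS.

Stage 1: overshoot 40 dB → 40/20 = 2 dB → -40.4 dBFS; +5 dB make-up → -35.4 dBFS.
Stage 2: below threshold (-35.4 ≤ -26.5); passes unchanged; make-up brings it to -28.4 dBFS.
Stage 3: -28.4 dBFS is at or below the -24 dBFS threshold — no compression; output -28.4 dBFS.

-28.4 dBFS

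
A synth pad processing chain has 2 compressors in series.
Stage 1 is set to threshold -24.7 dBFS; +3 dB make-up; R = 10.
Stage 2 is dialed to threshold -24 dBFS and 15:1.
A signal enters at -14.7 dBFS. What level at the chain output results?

-23.78 dBFS

Stage 1: overshoot 10 dB → 10/10 = 1 dB → -23.7 dBFS; +3 dB make-up → -20.7 dBFS.
Stage 2: overshoot 3.3 dB → 3.3/15 = 0.22 dB → -23.78 dBFS.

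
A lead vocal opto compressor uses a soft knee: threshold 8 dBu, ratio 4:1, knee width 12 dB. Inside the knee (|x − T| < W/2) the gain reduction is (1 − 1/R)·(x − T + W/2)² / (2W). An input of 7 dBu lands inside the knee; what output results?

x − T + W/2 = 7 − 8 + 6 = 5.
GR = (1 − 1/4) × 5² / 24 = 0.75 × 25 / 24 = 0.78125 dB.
Output = 7 − 0.78125 = 6.21875 dBu.

6.21875 dBu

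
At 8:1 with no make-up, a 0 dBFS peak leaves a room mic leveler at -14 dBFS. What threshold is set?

Gain reduction = 0 − (-14) = 14 dB; output overshoot = GR / (R − 1) = 14 / 7 = 2 dB.
Threshold = output − output overshoot = -14 − 2 = -16 dBFS.

-16 dBFS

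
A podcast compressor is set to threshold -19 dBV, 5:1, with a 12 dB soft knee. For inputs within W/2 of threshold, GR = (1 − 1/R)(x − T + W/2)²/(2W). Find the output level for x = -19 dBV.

-20.2 dBV

x − T + W/2 = -19 − (-19) + 6 = 6.
GR = (1 − 1/5) × 6² / 24 = 0.8 × 36 / 24 = 1.2 dB.
Output = -19 − 1.2 = -20.2 dBV.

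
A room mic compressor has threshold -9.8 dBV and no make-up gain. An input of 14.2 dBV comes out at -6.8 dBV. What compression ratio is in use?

8:1

Input overshoot = 14.2 − (-9.8) = 24 dB; output overshoot = -6.8 − (-9.8) = 3 dB.
Ratio = 24 / 3 = 8.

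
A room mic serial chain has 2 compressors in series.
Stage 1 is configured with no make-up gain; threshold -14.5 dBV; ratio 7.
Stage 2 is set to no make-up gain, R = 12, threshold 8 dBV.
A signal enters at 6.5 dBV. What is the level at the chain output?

-11.5 dBV

Stage 1: 21 dB above -14.5 dBV, reduced 7:1 to 3 dB above → -11.5 dBV.
Stage 2: -11.5 dBV is at or below the 8 dBV threshold — no compression; output -11.5 dBV.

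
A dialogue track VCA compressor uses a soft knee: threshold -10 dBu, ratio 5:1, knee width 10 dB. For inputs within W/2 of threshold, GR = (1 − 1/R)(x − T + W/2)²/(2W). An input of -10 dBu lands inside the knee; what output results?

-11 dBu

x − T + W/2 = -10 − (-10) + 5 = 5.
GR = (1 − 1/5) × 5² / 20 = 0.8 × 25 / 20 = 1 dB.
Output = -10 − 1 = -11 dBu.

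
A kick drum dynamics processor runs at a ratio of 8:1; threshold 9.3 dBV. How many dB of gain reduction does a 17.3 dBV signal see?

Overshoot = 17.3 − 9.3 = 8 dB.
After 8:1 compression the overshoot becomes 8/8 = 1 dB.
Gain reduction = 8 − 1 = 7 dB.

7 dB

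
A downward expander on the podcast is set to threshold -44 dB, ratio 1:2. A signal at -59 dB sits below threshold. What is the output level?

The input is 15 dB below the -44 dB threshold.
A 1:2 expander multiplies undershoot by 2: 15 × 2 = 30 dB below threshold.
Output = -44 − 30 = -74 dB.

-74 dB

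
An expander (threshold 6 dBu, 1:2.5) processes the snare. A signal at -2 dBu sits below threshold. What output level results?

Below threshold, a 1:2.5 expander applies gain = (2.5−1)×(T − x) of attenuation.
(2.5−1) × 8 = 12 dB, so output = -2 − 12 = -14 dBu.

-14 dBu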